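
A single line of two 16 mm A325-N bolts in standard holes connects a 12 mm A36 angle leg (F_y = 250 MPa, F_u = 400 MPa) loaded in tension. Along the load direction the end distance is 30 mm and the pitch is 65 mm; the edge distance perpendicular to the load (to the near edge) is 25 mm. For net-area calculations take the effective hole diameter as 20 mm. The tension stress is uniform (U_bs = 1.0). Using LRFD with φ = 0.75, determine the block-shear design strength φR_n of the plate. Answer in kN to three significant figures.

182 kN

Shear plane L_v = 30 + 1·65 = 95 mm; A_gv = 95 × 12 = 1140 mm².
A_nv = (95 − 1.5·20) × 12 = 780 mm².
A_nt = (25 − 0.5·20) × 12 = 180 mm².
0.6 F_u A_nv = 187.2 kN; 0.6 F_y A_gv = 171 kN → shear yielding governs the shear term.
R_n = 171 + 1.0 × 400 × 180 / 1000 = 243 kN.
Design strength φR_n = 0.75 × 243 = 182 kN.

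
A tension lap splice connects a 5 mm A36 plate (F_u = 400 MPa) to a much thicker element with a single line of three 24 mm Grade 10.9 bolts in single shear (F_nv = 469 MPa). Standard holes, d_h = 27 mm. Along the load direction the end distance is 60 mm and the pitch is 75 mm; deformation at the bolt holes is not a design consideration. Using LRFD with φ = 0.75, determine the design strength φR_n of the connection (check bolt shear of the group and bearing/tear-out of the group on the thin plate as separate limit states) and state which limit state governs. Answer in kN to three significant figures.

Bolt shear: A_b = π·24²/4 = 452.4 mm²; R_n = 469 × 452.4 × 3 × 1 / 1000 = 636.5 kN → 0.75 × 636.5 = 477 kN.
Bearing (1.5 l_c t F_u ≤ 3.0 d t F_u): upper limit = 3.0·24·5·400 / 1000 = 144 kN.
  Edge l_c = 60 − 27/2 = 46.5 → r_n = 139.5 kN; interior l_c = 75 − 27 = 48 → r_n = 144 kN.
  R_n,bearing = 1·139.5 + 2·144 = 427.5 kN → 0.75 × 427.5 = 321 kN.
Bearing governs: 321 kN.

321 kN (bearing governs)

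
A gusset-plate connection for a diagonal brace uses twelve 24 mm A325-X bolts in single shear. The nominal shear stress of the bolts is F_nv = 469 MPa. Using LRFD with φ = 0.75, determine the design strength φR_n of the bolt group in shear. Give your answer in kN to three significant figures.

1910 kN

A_b = π × 24² / 4 = 452.4 mm².
R_n = F_nv · A_b · n · n_s = 469 × 452.4 × 12 × 1 / 1000 = 2546 kN.
Design strength φR_n = 0.75 × 2546 = 1910 kN.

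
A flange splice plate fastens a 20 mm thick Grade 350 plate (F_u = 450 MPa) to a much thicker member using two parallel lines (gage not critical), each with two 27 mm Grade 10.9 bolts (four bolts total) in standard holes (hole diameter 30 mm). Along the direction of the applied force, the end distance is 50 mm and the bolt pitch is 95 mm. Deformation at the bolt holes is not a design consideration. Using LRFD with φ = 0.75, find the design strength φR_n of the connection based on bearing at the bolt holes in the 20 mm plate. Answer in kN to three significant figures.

Per bolt r_n = 1.5 l_c t F_u ≤ 3.0 d t F_u; upper limit = 3.0 × 27 × 20 × 450 / 1000 = 729 kN.
Edge bolt: l_c = 50 − 30/2 = 35 mm → 1.5 × 35 × 20 × 450 / 1000 = 472.5 → r_n = 472.5 kN.
Interior bolts: l_c = 95 − 30 = 65 mm → 1.5 × 65 × 20 × 450 / 1000 = 877.5 → r_n = 729 kN.
R_n = 2 × 472.5 + 2 × 729 = 2403 kN.
Design strength φR_n = 0.75 × 2403 = 1800 kN.

1800 kN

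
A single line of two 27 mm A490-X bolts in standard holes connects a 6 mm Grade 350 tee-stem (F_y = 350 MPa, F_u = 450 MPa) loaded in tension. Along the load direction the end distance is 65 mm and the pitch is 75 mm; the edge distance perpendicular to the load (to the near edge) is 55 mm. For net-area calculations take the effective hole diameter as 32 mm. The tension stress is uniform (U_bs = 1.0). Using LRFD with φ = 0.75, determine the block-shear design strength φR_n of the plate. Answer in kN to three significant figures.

Shear plane L_v = 65 + 1·75 = 140 mm; A_gv = 140 × 6 = 840 mm².
A_nv = (140 − 1.5·32) × 6 = 552 mm².
A_nt = (55 − 0.5·32) × 6 = 234 mm².
0.6 F_u A_nv = 149 kN; 0.6 F_y A_gv = 176.4 kN → shear rupture governs the shear term.
R_n = 149 + 1.0 × 450 × 234 / 1000 = 254.3 kN.
Design strength φR_n = 0.75 × 254.3 = 191 kN.

191 kN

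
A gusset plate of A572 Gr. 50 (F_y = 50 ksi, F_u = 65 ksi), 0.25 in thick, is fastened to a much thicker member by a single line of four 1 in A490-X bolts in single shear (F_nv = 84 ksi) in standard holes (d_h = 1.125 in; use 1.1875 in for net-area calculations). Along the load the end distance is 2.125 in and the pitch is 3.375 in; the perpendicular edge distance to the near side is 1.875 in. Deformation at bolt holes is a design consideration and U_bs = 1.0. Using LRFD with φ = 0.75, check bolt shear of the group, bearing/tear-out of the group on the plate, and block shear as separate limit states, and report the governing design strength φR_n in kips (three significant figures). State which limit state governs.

74.8 kips (block shear governs)

Bolt shear: A_b = π·1²/4 = 0.7854 in²; R_n = 84 × 0.7854 × 4 × 1 = 263.9 kips → 0.75 × 263.9 = 198 kips.
Bearing: edge l_c = 1.562, r_n = 30.47 kips; interior l_c = 2.25, r_n = 39 kips; R_n = 30.47 + 3·39 = 147.5 kips → 111 kips.
Block shear: A_gv = 3.062, A_nv = 2.023, A_nt = 0.3203 in²; R_n = min(0.6F_uA_nv, 0.6F_yA_gv) + U_bs·F_u·A_nt = 99.73 kips → 74.8 kips.
Block shear governs: 74.8 kips.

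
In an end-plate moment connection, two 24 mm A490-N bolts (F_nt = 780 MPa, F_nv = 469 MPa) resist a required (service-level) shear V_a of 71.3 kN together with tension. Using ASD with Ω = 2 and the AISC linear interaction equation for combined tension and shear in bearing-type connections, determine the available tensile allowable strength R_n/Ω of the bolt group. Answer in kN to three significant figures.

A_b = π·24²/4 = 452.4 mm²; f_rv = 71.3 × 1000 / (2 × 452.4) = 78.8 MPa.
F'_nt = 1.3 F_nt − (Ω F_nt / F_nv) f_rv = 1.3·780 − (2·780/469)·78.8 = 751.9 MPa, capped at F_nt → F'_nt = 751.9 MPa.
R_n = F'_nt · A_b · n = 751.9 × 452.4 × 2 / 1000 = 680.3 kN.
Allowable strength R_n/Ω = 680.3 / 2 = 340 kN.

340 kN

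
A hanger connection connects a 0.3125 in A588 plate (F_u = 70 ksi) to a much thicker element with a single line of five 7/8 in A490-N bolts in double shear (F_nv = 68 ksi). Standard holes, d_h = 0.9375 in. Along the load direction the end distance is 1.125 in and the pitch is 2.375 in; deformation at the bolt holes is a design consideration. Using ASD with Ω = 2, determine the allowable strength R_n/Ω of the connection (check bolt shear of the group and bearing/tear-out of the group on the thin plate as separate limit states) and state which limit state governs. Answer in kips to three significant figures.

84.1 kips (bearing governs)

Bolt shear: A_b = π·0.875²/4 = 0.6013 in²; R_n = 68 × 0.6013 × 5 × 2 = 408.9 kips → 408.9 / 2 = 204 kips.
Bearing (1.2 l_c t F_u ≤ 2.4 d t F_u): upper limit = 2.4·0.875·0.3125·70 = 45.94 kips.
  Edge l_c = 1.125 − 0.9375/2 = 0.6562 → r_n = 17.23 kips; interior l_c = 2.375 − 0.9375 = 1.438 → r_n = 37.73 kips.
  R_n,bearing = 1·17.23 + 4·37.73 = 168.2 kips → 168.2 / 2 = 84.1 kips.
Bearing governs: 84.1 kips.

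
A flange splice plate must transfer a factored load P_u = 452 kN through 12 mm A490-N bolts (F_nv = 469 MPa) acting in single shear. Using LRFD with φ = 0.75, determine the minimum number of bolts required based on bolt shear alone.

A_b = π·12²/4 = 113.1 mm².
Per-bolt design strength φR_n = 0.75 × 469 × 113.1 × 1 / 1000 = 39.78 kN.
n ≥ 452 / 39.78 = 11.36 → use 12 bolts.

12 bolts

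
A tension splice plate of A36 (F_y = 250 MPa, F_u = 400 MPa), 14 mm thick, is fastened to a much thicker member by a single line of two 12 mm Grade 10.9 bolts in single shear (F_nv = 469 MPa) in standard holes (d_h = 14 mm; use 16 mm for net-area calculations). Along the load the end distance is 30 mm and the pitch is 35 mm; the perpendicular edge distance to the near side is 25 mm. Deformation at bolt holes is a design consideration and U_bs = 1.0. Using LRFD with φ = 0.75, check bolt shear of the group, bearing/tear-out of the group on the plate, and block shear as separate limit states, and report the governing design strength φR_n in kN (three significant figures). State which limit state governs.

79.6 kN (bolt shear governs)

Bolt shear: A_b = π·12²/4 = 113.1 mm²; R_n = 469 × 113.1 × 2 × 1 / 1000 = 106.1 kN → 0.75 × 106.1 = 79.6 kN.
Bearing: edge l_c = 23, r_n = 154.6 kN; interior l_c = 21, r_n = 141.1 kN; R_n = 154.6 + 1·141.1 = 295.7 kN → 222 kN.
Block shear: A_gv = 910, A_nv = 574, A_nt = 238 mm²; R_n = min(0.6F_uA_nv, 0.6F_yA_gv) + U_bs·F_u·A_nt = 231.7 kN → 174 kN.
Bolt shear governs: 79.6 kN.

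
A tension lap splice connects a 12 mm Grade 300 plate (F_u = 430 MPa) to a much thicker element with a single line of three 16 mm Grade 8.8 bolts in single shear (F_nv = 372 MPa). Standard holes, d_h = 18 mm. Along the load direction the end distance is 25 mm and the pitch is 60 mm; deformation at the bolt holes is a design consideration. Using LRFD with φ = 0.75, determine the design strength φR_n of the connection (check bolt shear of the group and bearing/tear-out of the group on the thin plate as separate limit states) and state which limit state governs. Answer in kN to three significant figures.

168 kN (bolt shear governs)

Bolt shear: A_b = π·16²/4 = 201.1 mm²; R_n = 372 × 201.1 × 3 × 1 / 1000 = 224.4 kN → 0.75 × 224.4 = 168 kN.
Bearing (1.2 l_c t F_u ≤ 2.4 d t F_u): upper limit = 2.4·16·12·430 / 1000 = 198.1 kN.
  Edge l_c = 25 − 18/2 = 16 → r_n = 99.07 kN; interior l_c = 60 − 18 = 42 → r_n = 198.1 kN.
  R_n,bearing = 1·99.07 + 2·198.1 = 495.4 kN → 0.75 × 495.4 = 372 kN.
Bolt shear governs: 168 kN.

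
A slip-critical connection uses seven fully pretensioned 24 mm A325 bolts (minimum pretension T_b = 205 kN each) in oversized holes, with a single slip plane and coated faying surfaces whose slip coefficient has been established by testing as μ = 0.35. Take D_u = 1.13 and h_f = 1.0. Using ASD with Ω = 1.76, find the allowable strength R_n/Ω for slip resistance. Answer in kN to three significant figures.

R_n = μ · D_u · h_f · T_b · n_s · n_b = 0.35 × 1.13 × 1.0 × 205 × 1 × 7 = 567.5 kN.
Allowable strength R_n/Ω = 567.5 / 1.76 = 322 kN.

322 kN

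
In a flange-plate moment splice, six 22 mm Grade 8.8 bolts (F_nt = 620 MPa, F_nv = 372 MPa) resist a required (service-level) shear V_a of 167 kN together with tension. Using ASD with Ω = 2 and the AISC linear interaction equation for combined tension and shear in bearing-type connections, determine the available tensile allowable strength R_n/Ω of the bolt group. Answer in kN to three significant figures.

A_b = π·22²/4 = 380.1 mm²; f_rv = 167 × 1000 / (6 × 380.1) = 73.22 MPa.
F'_nt = 1.3 F_nt − (Ω F_nt / F_nv) f_rv = 1.3·620 − (2·620/372)·73.22 = 561.9 MPa, capped at F_nt → F'_nt = 561.9 MPa.
R_n = F'_nt · A_b · n = 561.9 × 380.1 × 6 / 1000 = 1282 kN.
Allowable strength R_n/Ω = 1282 / 2 = 641 kN.

641 kN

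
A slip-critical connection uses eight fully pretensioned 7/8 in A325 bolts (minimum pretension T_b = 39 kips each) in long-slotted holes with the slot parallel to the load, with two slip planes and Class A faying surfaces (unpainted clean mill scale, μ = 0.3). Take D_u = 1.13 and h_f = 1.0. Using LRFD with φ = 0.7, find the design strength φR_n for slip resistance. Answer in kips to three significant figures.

R_n = μ · D_u · h_f · T_b · n_s · n_b = 0.3 × 1.13 × 1.0 × 39 × 2 × 8 = 211.5 kips.
Design strength φR_n = 0.7 × 211.5 = 148 kips.

148 kips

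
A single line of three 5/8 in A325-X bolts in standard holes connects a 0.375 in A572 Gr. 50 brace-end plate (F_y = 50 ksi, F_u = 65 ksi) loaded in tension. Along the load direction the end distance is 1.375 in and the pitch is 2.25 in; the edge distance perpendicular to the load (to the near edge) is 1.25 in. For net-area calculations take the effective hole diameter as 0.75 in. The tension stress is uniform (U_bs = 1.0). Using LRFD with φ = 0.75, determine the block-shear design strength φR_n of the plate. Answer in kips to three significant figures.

59.9 kips

Shear plane L_v = 1.375 + 2·2.25 = 5.875 in; A_gv = 5.875 × 0.375 = 2.203 in².
A_nv = (5.875 − 2.5·0.75) × 0.375 = 1.5 in².
A_nt = (1.25 − 0.5·0.75) × 0.375 = 0.3281 in².
0.6 F_u A_nv = 58.5 kips; 0.6 F_y A_gv = 66.09 kips → shear rupture governs the shear term.
R_n = 58.5 + 1.0 × 65 × 0.3281 = 79.83 kips.
Design strength φR_n = 0.75 × 79.83 = 59.9 kips.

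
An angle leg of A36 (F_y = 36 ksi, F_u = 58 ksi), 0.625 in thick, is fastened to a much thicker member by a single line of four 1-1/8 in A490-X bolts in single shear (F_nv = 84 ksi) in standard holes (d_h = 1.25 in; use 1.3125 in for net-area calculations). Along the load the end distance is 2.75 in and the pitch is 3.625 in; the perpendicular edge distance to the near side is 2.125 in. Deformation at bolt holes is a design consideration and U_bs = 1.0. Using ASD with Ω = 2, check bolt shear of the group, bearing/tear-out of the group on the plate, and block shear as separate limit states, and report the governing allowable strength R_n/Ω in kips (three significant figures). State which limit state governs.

Bolt shear: A_b = π·1.125²/4 = 0.994 in²; R_n = 84 × 0.994 × 4 × 1 = 334 kips → 334 / 2 = 167 kips.
Bearing: edge l_c = 2.125, r_n = 92.44 kips; interior l_c = 2.375, r_n = 97.87 kips; R_n = 92.44 + 3·97.87 = 386.1 kips → 193 kips.
Block shear: A_gv = 8.516, A_nv = 5.645, A_nt = 0.918 in²; R_n = min(0.6F_uA_nv, 0.6F_yA_gv) + U_bs·F_u·A_nt = 237.2 kips → 119 kips.
Block shear governs: 119 kips.

119 kips (block shear governs)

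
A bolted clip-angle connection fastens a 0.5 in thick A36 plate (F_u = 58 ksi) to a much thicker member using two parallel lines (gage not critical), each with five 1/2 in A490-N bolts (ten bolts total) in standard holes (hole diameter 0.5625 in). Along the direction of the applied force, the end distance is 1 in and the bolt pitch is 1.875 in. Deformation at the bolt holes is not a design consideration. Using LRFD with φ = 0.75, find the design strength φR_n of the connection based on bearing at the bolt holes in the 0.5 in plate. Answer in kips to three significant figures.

308 kips

Per bolt r_n = 1.5 l_c t F_u ≤ 3.0 d t F_u; upper limit = 3.0 × 0.5 × 0.5 × 58 = 43.5 kips.
Edge bolt: l_c = 1 − 0.5625/2 = 0.7188 in → 1.5 × 0.7188 × 0.5 × 58 = 31.27 → r_n = 31.27 kips.
Interior bolts: l_c = 1.875 − 0.5625 = 1.312 in → 1.5 × 1.312 × 0.5 × 58 = 57.09 → r_n = 43.5 kips.
R_n = 2 × 31.27 + 8 × 43.5 = 410.5 kips.
Design strength φR_n = 0.75 × 410.5 = 308 kips.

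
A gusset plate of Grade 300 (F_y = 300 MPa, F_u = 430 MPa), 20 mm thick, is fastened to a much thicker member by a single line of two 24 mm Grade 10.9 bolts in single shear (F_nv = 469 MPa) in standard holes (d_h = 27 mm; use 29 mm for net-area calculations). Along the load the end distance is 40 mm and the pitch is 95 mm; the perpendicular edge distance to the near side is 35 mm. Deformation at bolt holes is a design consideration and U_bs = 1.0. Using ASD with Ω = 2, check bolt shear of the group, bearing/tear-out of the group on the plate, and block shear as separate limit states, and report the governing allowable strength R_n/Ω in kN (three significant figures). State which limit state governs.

Bolt shear: A_b = π·24²/4 = 452.4 mm²; R_n = 469 × 452.4 × 2 × 1 / 1000 = 424.3 kN → 424.3 / 2 = 212 kN.
Bearing: edge l_c = 26.5, r_n = 273.5 kN; interior l_c = 68, r_n = 495.4 kN; R_n = 273.5 + 1·495.4 = 768.8 kN → 384 kN.
Block shear: A_gv = 2700, A_nv = 1830, A_nt = 410 mm²; R_n = min(0.6F_uA_nv, 0.6F_yA_gv) + U_bs·F_u·A_nt = 648.4 kN → 324 kN.
Bolt shear governs: 212 kN.

212 kN (bolt shear governs)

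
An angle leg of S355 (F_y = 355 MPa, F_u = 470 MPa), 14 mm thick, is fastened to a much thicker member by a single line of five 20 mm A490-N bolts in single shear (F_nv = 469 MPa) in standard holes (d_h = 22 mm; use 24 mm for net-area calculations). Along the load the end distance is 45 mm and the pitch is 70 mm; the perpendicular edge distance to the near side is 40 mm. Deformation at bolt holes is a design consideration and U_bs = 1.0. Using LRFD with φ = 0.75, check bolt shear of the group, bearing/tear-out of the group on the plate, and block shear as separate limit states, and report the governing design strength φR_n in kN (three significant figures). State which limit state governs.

Bolt shear: A_b = π·20²/4 = 314.2 mm²; R_n = 469 × 314.2 × 5 × 1 / 1000 = 736.7 kN → 0.75 × 736.7 = 553 kN.
Bearing: edge l_c = 34, r_n = 268.5 kN; interior l_c = 48, r_n = 315.8 kN; R_n = 268.5 + 4·315.8 = 1532 kN → 1150 kN.
Block shear: A_gv = 4550, A_nv = 3038, A_nt = 392 mm²; R_n = min(0.6F_uA_nv, 0.6F_yA_gv) + U_bs·F_u·A_nt = 1041 kN → 781 kN.
Bolt shear governs: 553 kN.

553 kN (bolt shear governs)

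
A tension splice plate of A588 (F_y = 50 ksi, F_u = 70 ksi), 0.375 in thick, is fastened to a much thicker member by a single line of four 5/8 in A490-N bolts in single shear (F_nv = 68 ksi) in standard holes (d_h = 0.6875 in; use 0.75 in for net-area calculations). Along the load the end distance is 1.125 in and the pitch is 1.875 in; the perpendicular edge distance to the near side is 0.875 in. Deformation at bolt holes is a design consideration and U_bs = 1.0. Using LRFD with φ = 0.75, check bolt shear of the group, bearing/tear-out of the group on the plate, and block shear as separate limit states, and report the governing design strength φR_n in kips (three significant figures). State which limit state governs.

Bolt shear: A_b = π·0.625²/4 = 0.3068 in²; R_n = 68 × 0.3068 × 4 × 1 = 83.45 kips → 0.75 × 83.45 = 62.6 kips.
Bearing: edge l_c = 0.7812, r_n = 24.61 kips; interior l_c = 1.188, r_n = 37.41 kips; R_n = 24.61 + 3·37.41 = 136.8 kips → 103 kips.
Block shear: A_gv = 2.531, A_nv = 1.547, A_nt = 0.1875 in²; R_n = min(0.6F_uA_nv, 0.6F_yA_gv) + U_bs·F_u·A_nt = 78.09 kips → 58.6 kips.
Block shear governs: 58.6 kips.

58.6 kips (block shear governs)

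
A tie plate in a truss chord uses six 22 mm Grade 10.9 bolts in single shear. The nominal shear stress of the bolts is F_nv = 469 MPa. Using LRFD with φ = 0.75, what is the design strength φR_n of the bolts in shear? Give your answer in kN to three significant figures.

802 kN

A_b = π × 22² / 4 = 380.1 mm².
R_n = F_nv · A_b · n · n_s = 469 × 380.1 × 6 × 1 / 1000 = 1070 kN.
Design strength φR_n = 0.75 × 1070 = 802 kN.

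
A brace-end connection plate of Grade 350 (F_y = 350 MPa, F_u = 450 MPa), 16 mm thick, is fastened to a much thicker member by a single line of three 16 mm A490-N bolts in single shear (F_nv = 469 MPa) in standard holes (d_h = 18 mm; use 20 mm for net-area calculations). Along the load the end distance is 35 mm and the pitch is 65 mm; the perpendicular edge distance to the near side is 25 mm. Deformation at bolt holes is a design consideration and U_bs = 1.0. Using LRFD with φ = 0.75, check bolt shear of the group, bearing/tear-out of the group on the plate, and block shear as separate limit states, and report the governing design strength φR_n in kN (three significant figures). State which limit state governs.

212 kN (bolt shear governs)

Bolt shear: A_b = π·16²/4 = 201.1 mm²; R_n = 469 × 201.1 × 3 × 1 / 1000 = 282.9 kN → 0.75 × 282.9 = 212 kN.
Bearing: edge l_c = 26, r_n = 224.6 kN; interior l_c = 47, r_n = 276.5 kN; R_n = 224.6 + 2·276.5 = 777.6 kN → 583 kN.
Block shear: A_gv = 2640, A_nv = 1840, A_nt = 240 mm²; R_n = min(0.6F_uA_nv, 0.6F_yA_gv) + U_bs·F_u·A_nt = 604.8 kN → 454 kN.
Bolt shear governs: 212 kN.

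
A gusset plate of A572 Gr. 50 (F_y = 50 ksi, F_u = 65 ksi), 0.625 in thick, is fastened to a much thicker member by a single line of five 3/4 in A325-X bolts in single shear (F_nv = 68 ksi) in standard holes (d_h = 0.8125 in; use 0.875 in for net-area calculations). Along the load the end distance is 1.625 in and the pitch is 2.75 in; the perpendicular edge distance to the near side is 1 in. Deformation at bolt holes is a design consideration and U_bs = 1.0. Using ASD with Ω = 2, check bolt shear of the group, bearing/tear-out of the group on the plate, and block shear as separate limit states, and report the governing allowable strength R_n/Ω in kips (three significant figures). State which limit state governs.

Bolt shear: A_b = π·0.75²/4 = 0.4418 in²; R_n = 68 × 0.4418 × 5 × 1 = 150.2 kips → 150.2 / 2 = 75.1 kips.
Bearing: edge l_c = 1.219, r_n = 59.41 kips; interior l_c = 1.938, r_n = 73.12 kips; R_n = 59.41 + 4·73.12 = 351.9 kips → 176 kips.
Block shear: A_gv = 7.891, A_nv = 5.43, A_nt = 0.3516 in²; R_n = min(0.6F_uA_nv, 0.6F_yA_gv) + U_bs·F_u·A_nt = 234.6 kips → 117 kips.
Bolt shear governs: 75.1 kips.

75.1 kips (bolt shear governs)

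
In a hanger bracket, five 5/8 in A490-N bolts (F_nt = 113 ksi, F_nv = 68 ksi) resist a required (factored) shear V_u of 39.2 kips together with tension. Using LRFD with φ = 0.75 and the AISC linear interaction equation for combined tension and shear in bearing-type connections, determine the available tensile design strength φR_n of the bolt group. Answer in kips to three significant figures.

104 kips

A_b = π·0.625²/4 = 0.3068 in²; f_rv = 39.2 / (5 × 0.3068) = 25.55 ksi.
F'_nt = 1.3 F_nt − (F_nt / φF_nv) f_rv = 1.3·113 − (113/(0.75·68))·25.55 = 90.28 ksi, capped at F_nt → F'_nt = 90.28 ksi.
R_n = F'_nt · A_b · n = 90.28 × 0.3068 × 5 = 138.5 kips.
Design strength φR_n = 0.75 × 138.5 = 104 kips.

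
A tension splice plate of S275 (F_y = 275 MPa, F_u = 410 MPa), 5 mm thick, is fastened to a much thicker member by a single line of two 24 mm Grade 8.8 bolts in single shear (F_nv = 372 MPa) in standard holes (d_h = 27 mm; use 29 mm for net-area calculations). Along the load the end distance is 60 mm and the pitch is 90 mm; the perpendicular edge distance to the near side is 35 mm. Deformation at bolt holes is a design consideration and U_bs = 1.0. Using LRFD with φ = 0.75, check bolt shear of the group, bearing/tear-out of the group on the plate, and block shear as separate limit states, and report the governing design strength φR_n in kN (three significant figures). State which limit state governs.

Bolt shear: A_b = π·24²/4 = 452.4 mm²; R_n = 372 × 452.4 × 2 × 1 / 1000 = 336.6 kN → 0.75 × 336.6 = 252 kN.
Bearing: edge l_c = 46.5, r_n = 114.4 kN; interior l_c = 63, r_n = 118.1 kN; R_n = 114.4 + 1·118.1 = 232.5 kN → 174 kN.
Block shear: A_gv = 750, A_nv = 532.5, A_nt = 102.5 mm²; R_n = min(0.6F_uA_nv, 0.6F_yA_gv) + U_bs·F_u·A_nt = 165.8 kN → 124 kN.
Block shear governs: 124 kN.

124 kN (block shear governs)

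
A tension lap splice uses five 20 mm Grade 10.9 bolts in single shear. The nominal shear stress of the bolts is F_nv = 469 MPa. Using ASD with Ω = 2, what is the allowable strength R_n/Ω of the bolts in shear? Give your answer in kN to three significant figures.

368 kN

A_b = π × 20² / 4 = 314.2 mm².
R_n = F_nv · A_b · n · n_s = 469 × 314.2 × 5 × 1 / 1000 = 736.7 kN.
Allowable strength R_n/Ω = 736.7 / 2 = 368 kN.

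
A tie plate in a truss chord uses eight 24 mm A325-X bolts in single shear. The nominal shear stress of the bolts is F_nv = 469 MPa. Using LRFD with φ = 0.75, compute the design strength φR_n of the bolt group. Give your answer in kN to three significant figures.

1270 kN

A_b = π × 24² / 4 = 452.4 mm².
R_n = F_nv · A_b · n · n_s = 469 × 452.4 × 8 × 1 / 1000 = 1697 kN.
Design strength φR_n = 0.75 × 1697 = 1270 kN.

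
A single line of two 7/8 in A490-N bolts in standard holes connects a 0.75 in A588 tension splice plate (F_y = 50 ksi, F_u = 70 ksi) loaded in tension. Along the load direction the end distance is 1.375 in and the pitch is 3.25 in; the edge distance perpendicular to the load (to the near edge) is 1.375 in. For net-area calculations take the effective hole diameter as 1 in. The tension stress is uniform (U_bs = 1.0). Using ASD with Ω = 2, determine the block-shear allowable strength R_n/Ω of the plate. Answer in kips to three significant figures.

Shear plane L_v = 1.375 + 1·3.25 = 4.625 in; A_gv = 4.625 × 0.75 = 3.469 in².
A_nv = (4.625 − 1.5·1) × 0.75 = 2.344 in².
A_nt = (1.375 − 0.5·1) × 0.75 = 0.6562 in².
0.6 F_u A_nv = 98.44 kips; 0.6 F_y A_gv = 104.1 kips → shear rupture governs the shear term.
R_n = 98.44 + 1.0 × 70 × 0.6562 = 144.4 kips.
Allowable strength R_n/Ω = 144.4 / 2 = 72.2 kips.

72.2 kips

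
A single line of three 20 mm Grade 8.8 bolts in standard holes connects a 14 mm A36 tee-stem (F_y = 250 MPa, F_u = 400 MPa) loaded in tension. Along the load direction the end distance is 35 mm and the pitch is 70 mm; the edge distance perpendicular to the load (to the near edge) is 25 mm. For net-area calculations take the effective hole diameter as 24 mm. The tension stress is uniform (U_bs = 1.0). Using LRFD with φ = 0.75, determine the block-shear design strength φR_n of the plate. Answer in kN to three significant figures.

330 kN

Shear plane L_v = 35 + 2·70 = 175 mm; A_gv = 175 × 14 = 2450 mm².
A_nv = (175 − 2.5·24) × 14 = 1610 mm².
A_nt = (25 − 0.5·24) × 14 = 182 mm².
0.6 F_u A_nv = 386.4 kN; 0.6 F_y A_gv = 367.5 kN → shear yielding governs the shear term.
R_n = 367.5 + 1.0 × 400 × 182 / 1000 = 440.3 kN.
Design strength φR_n = 0.75 × 440.3 = 330 kN.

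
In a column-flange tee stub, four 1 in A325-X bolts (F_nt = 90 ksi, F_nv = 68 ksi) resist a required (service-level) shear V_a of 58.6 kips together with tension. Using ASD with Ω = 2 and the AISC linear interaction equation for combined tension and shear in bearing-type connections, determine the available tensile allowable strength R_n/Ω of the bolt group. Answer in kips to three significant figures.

106 kips

A_b = π·1²/4 = 0.7854 in²; f_rv = 58.6 / (4 × 0.7854) = 18.65 ksi.
F'_nt = 1.3 F_nt − (Ω F_nt / F_nv) f_rv = 1.3·90 − (2·90/68)·18.65 = 67.62 ksi, capped at F_nt → F'_nt = 67.62 ksi.
R_n = F'_nt · A_b · n = 67.62 × 0.7854 × 4 = 212.4 kips.
Allowable strength R_n/Ω = 212.4 / 2 = 106 kips.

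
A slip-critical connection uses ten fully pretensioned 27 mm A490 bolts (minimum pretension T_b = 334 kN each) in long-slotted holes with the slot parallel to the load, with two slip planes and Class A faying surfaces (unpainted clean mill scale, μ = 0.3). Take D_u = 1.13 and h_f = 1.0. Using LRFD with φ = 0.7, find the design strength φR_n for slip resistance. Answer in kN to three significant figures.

1590 kN

R_n = μ · D_u · h_f · T_b · n_s · n_b = 0.3 × 1.13 × 1.0 × 334 × 2 × 10 = 2265 kN.
Design strength φR_n = 0.7 × 2265 = 1590 kN.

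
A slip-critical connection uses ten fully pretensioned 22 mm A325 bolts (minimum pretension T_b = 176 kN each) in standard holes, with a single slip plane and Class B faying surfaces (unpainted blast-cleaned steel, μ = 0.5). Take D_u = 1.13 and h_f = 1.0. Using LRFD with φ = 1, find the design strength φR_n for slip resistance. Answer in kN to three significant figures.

R_n = μ · D_u · h_f · T_b · n_s · n_b = 0.5 × 1.13 × 1.0 × 176 × 1 × 10 = 994.4 kN.
Design strength φR_n = 1 × 994.4 = 994 kN.

994 kN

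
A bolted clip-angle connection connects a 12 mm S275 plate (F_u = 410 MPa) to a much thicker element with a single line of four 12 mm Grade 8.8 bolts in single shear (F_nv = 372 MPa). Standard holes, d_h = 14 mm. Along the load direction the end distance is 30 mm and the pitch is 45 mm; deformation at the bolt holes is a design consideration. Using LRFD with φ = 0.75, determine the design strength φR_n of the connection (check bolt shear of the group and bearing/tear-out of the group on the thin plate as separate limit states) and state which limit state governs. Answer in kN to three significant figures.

126 kN (bolt shear governs)

Bolt shear: A_b = π·12²/4 = 113.1 mm²; R_n = 372 × 113.1 × 4 × 1 / 1000 = 168.3 kN → 0.75 × 168.3 = 126 kN.
Bearing (1.2 l_c t F_u ≤ 2.4 d t F_u): upper limit = 2.4·12·12·410 / 1000 = 141.7 kN.
  Edge l_c = 30 − 14/2 = 23 → r_n = 135.8 kN; interior l_c = 45 − 14 = 31 → r_n = 141.7 kN.
  R_n,bearing = 1·135.8 + 3·141.7 = 560.9 kN → 0.75 × 560.9 = 421 kN.
Bolt shear governs: 126 kN.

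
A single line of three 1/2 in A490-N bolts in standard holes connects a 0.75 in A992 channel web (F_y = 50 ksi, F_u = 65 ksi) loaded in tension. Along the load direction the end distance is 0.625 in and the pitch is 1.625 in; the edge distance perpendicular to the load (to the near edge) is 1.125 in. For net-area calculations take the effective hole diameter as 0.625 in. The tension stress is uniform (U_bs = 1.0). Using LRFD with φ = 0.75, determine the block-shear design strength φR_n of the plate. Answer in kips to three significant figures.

Shear plane L_v = 0.625 + 2·1.625 = 3.875 in; A_gv = 3.875 × 0.75 = 2.906 in².
A_nv = (3.875 − 2.5·0.625) × 0.75 = 1.734 in².
A_nt = (1.125 − 0.5·0.625) × 0.75 = 0.6094 in².
0.6 F_u A_nv = 67.64 kips; 0.6 F_y A_gv = 87.19 kips → shear rupture governs the shear term.
R_n = 67.64 + 1.0 × 65 × 0.6094 = 107.2 kips.
Design strength φR_n = 0.75 × 107.2 = 80.4 kips.

80.4 kips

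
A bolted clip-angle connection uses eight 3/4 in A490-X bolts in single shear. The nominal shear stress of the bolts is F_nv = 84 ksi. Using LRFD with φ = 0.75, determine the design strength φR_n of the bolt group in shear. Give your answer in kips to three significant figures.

A_b = π × 0.75² / 4 = 0.4418 in².
R_n = F_nv · A_b · n · n_s = 84 × 0.4418 × 8 × 1 = 296.9 kips.
Design strength φR_n = 0.75 × 296.9 = 223 kips.

223 kips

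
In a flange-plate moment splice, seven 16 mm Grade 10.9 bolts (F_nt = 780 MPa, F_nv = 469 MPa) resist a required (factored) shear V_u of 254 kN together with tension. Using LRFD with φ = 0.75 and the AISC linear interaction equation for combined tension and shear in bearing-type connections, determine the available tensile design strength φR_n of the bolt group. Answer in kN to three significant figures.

A_b = π·16²/4 = 201.1 mm²; f_rv = 254 × 1000 / (7 × 201.1) = 180.5 MPa.
F'_nt = 1.3 F_nt − (F_nt / φF_nv) f_rv = 1.3·780 − (780/(0.75·469))·180.5 = 613.8 MPa, capped at F_nt → F'_nt = 613.8 MPa.
R_n = F'_nt · A_b · n = 613.8 × 201.1 × 7 / 1000 = 863.9 kN.
Design strength φR_n = 0.75 × 863.9 = 648 kN.

648 kN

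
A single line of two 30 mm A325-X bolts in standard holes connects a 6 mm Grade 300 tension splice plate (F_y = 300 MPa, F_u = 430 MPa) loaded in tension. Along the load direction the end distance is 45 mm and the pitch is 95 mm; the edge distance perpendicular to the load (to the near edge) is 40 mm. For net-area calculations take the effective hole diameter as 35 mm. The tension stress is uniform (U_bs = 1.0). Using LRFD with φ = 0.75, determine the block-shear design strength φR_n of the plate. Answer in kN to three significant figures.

145 kN

Shear plane L_v = 45 + 1·95 = 140 mm; A_gv = 140 × 6 = 840 mm².
A_nv = (140 − 1.5·35) × 6 = 525 mm².
A_nt = (40 − 0.5·35) × 6 = 135 mm².
0.6 F_u A_nv = 135.4 kN; 0.6 F_y A_gv = 151.2 kN → shear rupture governs the shear term.
R_n = 135.4 + 1.0 × 430 × 135 / 1000 = 193.5 kN.
Design strength φR_n = 0.75 × 193.5 = 145 kN.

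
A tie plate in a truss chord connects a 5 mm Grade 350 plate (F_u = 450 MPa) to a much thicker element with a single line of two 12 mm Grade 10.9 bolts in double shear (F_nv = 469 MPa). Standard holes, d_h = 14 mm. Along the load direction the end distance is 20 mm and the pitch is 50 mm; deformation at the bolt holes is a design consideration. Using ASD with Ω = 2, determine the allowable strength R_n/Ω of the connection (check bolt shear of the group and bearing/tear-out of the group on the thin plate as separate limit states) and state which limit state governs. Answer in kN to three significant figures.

Bolt shear: A_b = π·12²/4 = 113.1 mm²; R_n = 469 × 113.1 × 2 × 2 / 1000 = 212.2 kN → 212.2 / 2 = 106 kN.
Bearing (1.2 l_c t F_u ≤ 2.4 d t F_u): upper limit = 2.4·12·5·450 / 1000 = 64.8 kN.
  Edge l_c = 20 − 14/2 = 13 → r_n = 35.1 kN; interior l_c = 50 − 14 = 36 → r_n = 64.8 kN.
  R_n,bearing = 1·35.1 + 1·64.8 = 99.9 kN → 99.9 / 2 = 50 kN.
Bearing governs: 50 kN.

50 kN (bearing governs)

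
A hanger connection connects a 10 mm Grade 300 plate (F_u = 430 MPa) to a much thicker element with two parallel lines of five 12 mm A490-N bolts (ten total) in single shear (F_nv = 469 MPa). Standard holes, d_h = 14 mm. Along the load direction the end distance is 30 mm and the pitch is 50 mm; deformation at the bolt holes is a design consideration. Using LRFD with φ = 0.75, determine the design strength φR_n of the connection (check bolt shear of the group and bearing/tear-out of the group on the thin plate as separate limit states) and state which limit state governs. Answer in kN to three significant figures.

398 kN (bolt shear governs)

Bolt shear: A_b = π·12²/4 = 113.1 mm²; R_n = 469 × 113.1 × 10 × 1 / 1000 = 530.4 kN → 0.75 × 530.4 = 398 kN.
Bearing (1.2 l_c t F_u ≤ 2.4 d t F_u): upper limit = 2.4·12·10·430 / 1000 = 123.8 kN.
  Edge l_c = 30 − 14/2 = 23 → r_n = 118.7 kN; interior l_c = 50 − 14 = 36 → r_n = 123.8 kN.
  R_n,bearing = 2·118.7 + 8·123.8 = 1228 kN → 0.75 × 1228 = 921 kN.
Bolt shear governs: 398 kN.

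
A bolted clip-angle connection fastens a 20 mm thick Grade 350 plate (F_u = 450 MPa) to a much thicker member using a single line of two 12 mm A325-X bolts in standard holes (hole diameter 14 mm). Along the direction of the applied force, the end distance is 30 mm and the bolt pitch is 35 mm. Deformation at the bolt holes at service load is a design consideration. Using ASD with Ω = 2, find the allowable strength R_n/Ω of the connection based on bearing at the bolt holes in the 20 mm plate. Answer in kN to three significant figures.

238 kN

Per bolt r_n = 1.2 l_c t F_u ≤ 2.4 d t F_u; upper limit = 2.4 × 12 × 20 × 450 / 1000 = 259.2 kN.
Edge bolt: l_c = 30 − 14/2 = 23 mm → 1.2 × 23 × 20 × 450 / 1000 = 248.4 → r_n = 248.4 kN.
Interior bolts: l_c = 35 − 14 = 21 mm → 1.2 × 21 × 20 × 450 / 1000 = 226.8 → r_n = 226.8 kN.
R_n = 1 × 248.4 + 1 × 226.8 = 475.2 kN.
Allowable strength R_n/Ω = 475.2 / 2 = 238 kN.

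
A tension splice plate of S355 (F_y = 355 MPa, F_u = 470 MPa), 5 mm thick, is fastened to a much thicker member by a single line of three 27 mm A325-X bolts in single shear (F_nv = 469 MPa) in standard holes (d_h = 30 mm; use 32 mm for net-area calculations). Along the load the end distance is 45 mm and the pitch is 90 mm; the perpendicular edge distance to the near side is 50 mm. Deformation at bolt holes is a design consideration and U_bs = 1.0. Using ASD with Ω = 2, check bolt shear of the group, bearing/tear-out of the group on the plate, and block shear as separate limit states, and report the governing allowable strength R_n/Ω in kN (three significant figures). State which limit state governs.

Bolt shear: A_b = π·27²/4 = 572.6 mm²; R_n = 469 × 572.6 × 3 × 1 / 1000 = 805.6 kN → 805.6 / 2 = 403 kN.
Bearing: edge l_c = 30, r_n = 84.6 kN; interior l_c = 60, r_n = 152.3 kN; R_n = 84.6 + 2·152.3 = 389.2 kN → 195 kN.
Block shear: A_gv = 1125, A_nv = 725, A_nt = 170 mm²; R_n = min(0.6F_uA_nv, 0.6F_yA_gv) + U_bs·F_u·A_nt = 284.4 kN → 142 kN.
Block shear governs: 142 kN.

142 kN (block shear governs)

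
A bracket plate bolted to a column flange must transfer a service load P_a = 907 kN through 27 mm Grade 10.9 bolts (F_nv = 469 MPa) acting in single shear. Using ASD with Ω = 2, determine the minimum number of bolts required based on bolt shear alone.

A_b = π·27²/4 = 572.6 mm².
Per-bolt allowable strength R_n/Ω = 469 × 572.6 × 1 / 1000 / 2 = 134.3 kN.
n ≥ 907 / 134.3 = 6.755 → use 7 bolts.

7 bolts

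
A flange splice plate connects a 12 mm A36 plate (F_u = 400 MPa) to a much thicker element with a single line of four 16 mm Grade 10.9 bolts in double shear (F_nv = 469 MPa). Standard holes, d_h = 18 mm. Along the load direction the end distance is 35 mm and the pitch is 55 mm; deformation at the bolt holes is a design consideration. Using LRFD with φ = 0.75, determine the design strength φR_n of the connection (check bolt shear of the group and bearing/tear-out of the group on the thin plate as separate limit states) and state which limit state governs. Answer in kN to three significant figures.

527 kN (bearing governs)

Bolt shear: A_b = π·16²/4 = 201.1 mm²; R_n = 469 × 201.1 × 4 × 2 / 1000 = 754.4 kN → 0.75 × 754.4 = 566 kN.
Bearing (1.2 l_c t F_u ≤ 2.4 d t F_u): upper limit = 2.4·16·12·400 / 1000 = 184.3 kN.
  Edge l_c = 35 − 18/2 = 26 → r_n = 149.8 kN; interior l_c = 55 − 18 = 37 → r_n = 184.3 kN.
  R_n,bearing = 1·149.8 + 3·184.3 = 702.7 kN → 0.75 × 702.7 = 527 kN.
Bearing governs: 527 kN.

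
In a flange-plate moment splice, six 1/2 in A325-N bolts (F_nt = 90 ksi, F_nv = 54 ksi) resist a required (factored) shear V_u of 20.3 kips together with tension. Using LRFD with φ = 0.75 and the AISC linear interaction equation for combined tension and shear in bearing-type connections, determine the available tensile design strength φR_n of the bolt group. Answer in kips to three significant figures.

69.5 kips

A_b = π·0.5²/4 = 0.1963 in²; f_rv = 20.3 / (6 × 0.1963) = 17.23 ksi.
F'_nt = 1.3 F_nt − (F_nt / φF_nv) f_rv = 1.3·90 − (90/(0.75·54))·17.23 = 78.71 ksi, capped at F_nt → F'_nt = 78.71 ksi.
R_n = F'_nt · A_b · n = 78.71 × 0.1963 × 6 = 92.73 kips.
Design strength φR_n = 0.75 × 92.73 = 69.5 kips.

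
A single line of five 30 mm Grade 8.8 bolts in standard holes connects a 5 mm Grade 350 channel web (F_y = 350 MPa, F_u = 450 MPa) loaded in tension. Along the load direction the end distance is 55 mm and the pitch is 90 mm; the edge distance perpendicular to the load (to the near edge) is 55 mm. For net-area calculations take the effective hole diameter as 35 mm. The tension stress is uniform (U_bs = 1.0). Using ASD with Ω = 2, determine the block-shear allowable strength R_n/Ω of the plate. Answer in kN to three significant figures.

Shear plane L_v = 55 + 4·90 = 415 mm; A_gv = 415 × 5 = 2075 mm².
A_nv = (415 − 4.5·35) × 5 = 1288 mm².
A_nt = (55 − 0.5·35) × 5 = 187.5 mm².
0.6 F_u A_nv = 347.6 kN; 0.6 F_y A_gv = 435.8 kN → shear rupture governs the shear term.
R_n = 347.6 + 1.0 × 450 × 187.5 / 1000 = 432 kN.
Allowable strength R_n/Ω = 432 / 2 = 216 kN.

216 kN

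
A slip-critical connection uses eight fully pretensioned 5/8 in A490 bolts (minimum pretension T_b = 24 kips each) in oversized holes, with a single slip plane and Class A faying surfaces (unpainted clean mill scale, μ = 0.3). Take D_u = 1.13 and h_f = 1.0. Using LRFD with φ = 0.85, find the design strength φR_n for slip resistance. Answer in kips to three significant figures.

R_n = μ · D_u · h_f · T_b · n_s · n_b = 0.3 × 1.13 × 1.0 × 24 × 1 × 8 = 65.09 kips.
Design strength φR_n = 0.85 × 65.09 = 55.3 kips.

55.3 kips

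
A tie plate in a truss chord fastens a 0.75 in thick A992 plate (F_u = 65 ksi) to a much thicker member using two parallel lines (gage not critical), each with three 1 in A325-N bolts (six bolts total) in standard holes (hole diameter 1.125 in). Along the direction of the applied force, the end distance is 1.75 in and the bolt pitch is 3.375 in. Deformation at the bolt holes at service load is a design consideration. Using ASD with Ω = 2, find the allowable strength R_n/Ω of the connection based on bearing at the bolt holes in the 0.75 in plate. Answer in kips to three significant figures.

Per bolt r_n = 1.2 l_c t F_u ≤ 2.4 d t F_u; upper limit = 2.4 × 1 × 0.75 × 65 = 117 kips.
Edge bolt: l_c = 1.75 − 1.125/2 = 1.188 in → 1.2 × 1.188 × 0.75 × 65 = 69.47 → r_n = 69.47 kips.
Interior bolts: l_c = 3.375 − 1.125 = 2.25 in → 1.2 × 2.25 × 0.75 × 65 = 131.6 → r_n = 117 kips.
R_n = 2 × 69.47 + 4 × 117 = 606.9 kips.
Allowable strength R_n/Ω = 606.9 / 2 = 303 kips.

303 kips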